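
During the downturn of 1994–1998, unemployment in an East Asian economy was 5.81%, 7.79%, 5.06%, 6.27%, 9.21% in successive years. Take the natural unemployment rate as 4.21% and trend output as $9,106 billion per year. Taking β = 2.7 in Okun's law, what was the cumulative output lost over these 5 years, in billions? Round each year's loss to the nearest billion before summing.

$3,217 billion

Year 1994: gap = -2.7 × (5.81 - 4.21) = -4.32%, loss ≈ 9106 × 4.32/100 ≈ 393.
Year 1995: gap = -2.7 × (7.79 - 4.21) = -9.666%, loss ≈ 9106 × 9.666/100 ≈ 880.
Year 1996: gap = -2.7 × (5.06 - 4.21) = -2.295%, loss ≈ 9106 × 2.295/100 ≈ 209.
Year 1997: gap = -2.7 × (6.27 - 4.21) = -5.562%, loss ≈ 9106 × 5.562/100 ≈ 506.
Year 1998: gap = -2.7 × (9.21 - 4.21) = -13.5%, loss ≈ 9106 × 13.5/100 ≈ 1229.
Total lost output = 393 + 880 + 209 + 506 + 1229 = 3217 billion.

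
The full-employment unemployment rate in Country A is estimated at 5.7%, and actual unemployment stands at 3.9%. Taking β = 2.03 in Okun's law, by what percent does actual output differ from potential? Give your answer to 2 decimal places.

3.65%

The unemployment gap is 3.9 - 5.7 = -1.8 percentage points.
Okun's law gives an output gap of -2.03 × (-1.8) = 3.654%, i.e. 3.65% above potential.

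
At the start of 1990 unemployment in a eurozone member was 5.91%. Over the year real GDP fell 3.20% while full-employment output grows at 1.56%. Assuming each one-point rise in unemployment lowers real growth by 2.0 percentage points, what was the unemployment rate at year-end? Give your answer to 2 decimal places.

Growth-rate Okun's law: g_Y = g_Y* - β × Δu, so Δu = (g_Y* - g_Y)/β.
Δu = (1.56 + 3.2)/2.0 = 4.76/2.0 = 2.38 percentage points.
Year-end unemployment = 5.91 + 2.38 = 8.29%.

8.29%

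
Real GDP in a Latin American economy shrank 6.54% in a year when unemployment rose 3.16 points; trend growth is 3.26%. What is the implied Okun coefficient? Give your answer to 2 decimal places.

Growth form: g_Y = g_Y* - β × Δu, so β = (g_Y* - g_Y)/Δu.
β = (3.26 + 6.54)/3.16 = 9.8/3.16 = 3.10.

β ≈ 3.10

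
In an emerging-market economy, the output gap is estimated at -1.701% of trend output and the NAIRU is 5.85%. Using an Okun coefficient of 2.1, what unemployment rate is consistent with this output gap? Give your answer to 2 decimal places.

From Okun's law, u - u* = -(output gap)/β = -(-1.701)/2.1 = 0.81 points.
So u = 5.85 + 0.81 = 6.66%.

6.66%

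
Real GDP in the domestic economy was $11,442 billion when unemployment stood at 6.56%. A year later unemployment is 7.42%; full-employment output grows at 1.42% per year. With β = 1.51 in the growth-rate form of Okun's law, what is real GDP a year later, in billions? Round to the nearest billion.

Δu = 7.42 - 6.56 = 0.86 points.
Okun's law (growth form): g_Y = g_Y* - β × Δu = 1.42 - 1.51 × (0.86) = 1.42 - 1.2986 = 0.1214%.
Real GDP in the next year = 11442 × (1 + 0.1214/100) = 11442 × 1.001214 ≈ 11456 billion.

$11,456 billion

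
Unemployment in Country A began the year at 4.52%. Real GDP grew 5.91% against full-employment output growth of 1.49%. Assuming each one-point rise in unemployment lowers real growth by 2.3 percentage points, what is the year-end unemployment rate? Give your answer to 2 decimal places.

Growth-rate Okun's law: g_Y = g_Y* - β × Δu, so Δu = (g_Y* - g_Y)/β.
Δu = (1.49 - 5.91)/2.3 = -4.42/2.3 = -1.92 percentage points.
Year-end unemployment = 4.52 - 1.92 = 2.60%.

2.60%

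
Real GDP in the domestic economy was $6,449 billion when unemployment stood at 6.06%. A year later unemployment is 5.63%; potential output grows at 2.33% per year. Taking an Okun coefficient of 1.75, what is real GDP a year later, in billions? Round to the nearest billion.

$6,648 billion

Δu = 5.63 - 6.06 = -0.43 points.
Okun's law (growth form): g_Y = g_Y* - β × Δu = 2.33 - 1.75 × (-0.43) = 2.33 + 0.7525 = 3.0825%.
Real GDP in the next year = 6449 × (1 + 3.0825/100) = 6449 × 1.030825 ≈ 6648 billion.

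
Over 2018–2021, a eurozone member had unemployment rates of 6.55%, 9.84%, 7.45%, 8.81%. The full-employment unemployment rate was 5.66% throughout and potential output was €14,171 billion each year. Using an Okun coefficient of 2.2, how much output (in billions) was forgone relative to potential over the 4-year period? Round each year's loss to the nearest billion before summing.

€3,120 billion

Year 2018: gap = -2.2 × (6.55 - 5.66) = -1.958%, loss ≈ 14171 × 1.958/100 ≈ 277.
Year 2019: gap = -2.2 × (9.84 - 5.66) = -9.196%, loss ≈ 14171 × 9.196/100 ≈ 1303.
Year 2020: gap = -2.2 × (7.45 - 5.66) = -3.938%, loss ≈ 14171 × 3.938/100 ≈ 558.
Year 2021: gap = -2.2 × (8.81 - 5.66) = -6.93%, loss ≈ 14171 × 6.93/100 ≈ 982.
Total lost output = 277 + 1303 + 558 + 982 = 3120 billion.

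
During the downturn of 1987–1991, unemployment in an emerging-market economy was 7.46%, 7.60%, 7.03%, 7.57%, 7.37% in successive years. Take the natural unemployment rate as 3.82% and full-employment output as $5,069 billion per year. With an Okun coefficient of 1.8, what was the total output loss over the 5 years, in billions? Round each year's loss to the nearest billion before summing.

Year 1987: gap = -1.8 × (7.46 - 3.82) = -6.552%, loss ≈ 5069 × 6.552/100 ≈ 332.
Year 1988: gap = -1.8 × (7.6 - 3.82) = -6.804%, loss ≈ 5069 × 6.804/100 ≈ 345.
Year 1989: gap = -1.8 × (7.03 - 3.82) = -5.778%, loss ≈ 5069 × 5.778/100 ≈ 293.
Year 1990: gap = -1.8 × (7.57 - 3.82) = -6.75%, loss ≈ 5069 × 6.75/100 ≈ 342.
Year 1991: gap = -1.8 × (7.37 - 3.82) = -6.39%, loss ≈ 5069 × 6.39/100 ≈ 324.
Total lost output = 332 + 345 + 293 + 342 + 324 = 1636 billion.

$1,636 billion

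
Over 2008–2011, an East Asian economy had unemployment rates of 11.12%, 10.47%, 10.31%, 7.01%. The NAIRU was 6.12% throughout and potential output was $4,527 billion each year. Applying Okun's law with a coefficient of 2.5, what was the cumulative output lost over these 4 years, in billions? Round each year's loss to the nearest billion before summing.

Year 2008: gap = -2.5 × (11.12 - 6.12) = -12.5%, loss ≈ 4527 × 12.5/100 ≈ 566.
Year 2009: gap = -2.5 × (10.47 - 6.12) = -10.875%, loss ≈ 4527 × 10.875/100 ≈ 492.
Year 2010: gap = -2.5 × (10.31 - 6.12) = -10.475%, loss ≈ 4527 × 10.475/100 ≈ 474.
Year 2011: gap = -2.5 × (7.01 - 6.12) = -2.225%, loss ≈ 4527 × 2.225/100 ≈ 101.
Total lost output = 566 + 492 + 474 + 101 = 1633 billion.

$1,633 billion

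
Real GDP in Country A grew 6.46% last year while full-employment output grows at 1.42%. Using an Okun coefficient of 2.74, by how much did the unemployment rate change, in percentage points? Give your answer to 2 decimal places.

-1.84 percentage points

Growth-rate Okun's law: g_Y = g_Y* - β × Δu, so Δu = (g_Y* - g_Y)/β.
Δu = (1.42 - 6.46)/2.74 = -5.04/2.74 = -1.84 percentage points.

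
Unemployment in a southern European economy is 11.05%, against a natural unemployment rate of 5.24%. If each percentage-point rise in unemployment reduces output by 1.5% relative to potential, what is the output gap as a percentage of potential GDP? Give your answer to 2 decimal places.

The unemployment gap is 11.05 - 5.24 = 5.81 percentage points.
Okun's law gives an output gap of -1.5 × 5.81 = -8.715%, i.e. 8.72% below potential.

-8.72%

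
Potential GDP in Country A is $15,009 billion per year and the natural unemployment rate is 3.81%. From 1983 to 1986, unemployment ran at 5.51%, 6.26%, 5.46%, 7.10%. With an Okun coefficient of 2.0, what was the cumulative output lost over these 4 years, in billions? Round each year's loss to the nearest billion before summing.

Year 1983: gap = -2.0 × (5.51 - 3.81) = -3.4%, loss ≈ 15009 × 3.4/100 ≈ 510.
Year 1984: gap = -2.0 × (6.26 - 3.81) = -4.9%, loss ≈ 15009 × 4.9/100 ≈ 735.
Year 1985: gap = -2.0 × (5.46 - 3.81) = -3.3%, loss ≈ 15009 × 3.3/100 ≈ 495.
Year 1986: gap = -2.0 × (7.1 - 3.81) = -6.58%, loss ≈ 15009 × 6.58/100 ≈ 988.
Total lost output = 510 + 735 + 495 + 988 = 2728 billion.

$2,728 billion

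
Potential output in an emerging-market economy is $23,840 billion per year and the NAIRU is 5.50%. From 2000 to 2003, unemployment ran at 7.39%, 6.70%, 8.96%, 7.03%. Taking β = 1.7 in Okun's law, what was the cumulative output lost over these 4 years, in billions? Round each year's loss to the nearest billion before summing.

$3,274 billion

Year 2000: gap = -1.7 × (7.39 - 5.5) = -3.213%, loss ≈ 23840 × 3.213/100 ≈ 766.
Year 2001: gap = -1.7 × (6.7 - 5.5) = -2.04%, loss ≈ 23840 × 2.04/100 ≈ 486.
Year 2002: gap = -1.7 × (8.96 - 5.5) = -5.882%, loss ≈ 23840 × 5.882/100 ≈ 1402.
Year 2003: gap = -1.7 × (7.03 - 5.5) = -2.601%, loss ≈ 23840 × 2.601/100 ≈ 620.
Total lost output = 766 + 486 + 1402 + 620 = 3274 billion.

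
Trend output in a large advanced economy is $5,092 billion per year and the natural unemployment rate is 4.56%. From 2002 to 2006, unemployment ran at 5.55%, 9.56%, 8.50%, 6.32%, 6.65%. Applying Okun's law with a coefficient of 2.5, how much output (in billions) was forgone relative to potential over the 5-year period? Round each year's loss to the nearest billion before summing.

$1,755 billion

Year 2002: gap = -2.5 × (5.55 - 4.56) = -2.475%, loss ≈ 5092 × 2.475/100 ≈ 126.
Year 2003: gap = -2.5 × (9.56 - 4.56) = -12.5%, loss ≈ 5092 × 12.5/100 ≈ 637.
Year 2004: gap = -2.5 × (8.5 - 4.56) = -9.85%, loss ≈ 5092 × 9.85/100 ≈ 502.
Year 2005: gap = -2.5 × (6.32 - 4.56) = -4.4%, loss ≈ 5092 × 4.4/100 ≈ 224.
Year 2006: gap = -2.5 × (6.65 - 4.56) = -5.225%, loss ≈ 5092 × 5.225/100 ≈ 266.
Total lost output = 126 + 637 + 502 + 224 + 266 = 1755 billion.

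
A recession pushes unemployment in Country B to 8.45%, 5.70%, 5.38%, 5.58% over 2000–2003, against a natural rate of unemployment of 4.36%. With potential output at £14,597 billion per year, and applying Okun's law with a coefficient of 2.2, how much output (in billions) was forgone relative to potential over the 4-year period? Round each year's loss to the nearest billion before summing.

£2,463 billion

Year 2000: gap = -2.2 × (8.45 - 4.36) = -8.998%, loss ≈ 14597 × 8.998/100 ≈ 1313.
Year 2001: gap = -2.2 × (5.7 - 4.36) = -2.948%, loss ≈ 14597 × 2.948/100 ≈ 430.
Year 2002: gap = -2.2 × (5.38 - 4.36) = -2.244%, loss ≈ 14597 × 2.244/100 ≈ 328.
Year 2003: gap = -2.2 × (5.58 - 4.36) = -2.684%, loss ≈ 14597 × 2.684/100 ≈ 392.
Total lost output = 1313 + 430 + 328 + 392 = 2463 billion.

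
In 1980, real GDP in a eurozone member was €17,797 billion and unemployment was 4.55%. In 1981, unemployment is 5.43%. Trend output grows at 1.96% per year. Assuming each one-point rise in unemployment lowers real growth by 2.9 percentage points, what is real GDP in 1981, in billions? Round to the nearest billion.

Δu = 5.43 - 4.55 = 0.88 points.
Okun's law (growth form): g_Y = g_Y* - β × Δu = 1.96 - 2.9 × (0.88) = 1.96 - 2.552 = -0.592%.
Real GDP in the next year = 17797 × (1 - 0.592/100) = 17797 × 0.99408 ≈ 17692 billion.

€17,692 billion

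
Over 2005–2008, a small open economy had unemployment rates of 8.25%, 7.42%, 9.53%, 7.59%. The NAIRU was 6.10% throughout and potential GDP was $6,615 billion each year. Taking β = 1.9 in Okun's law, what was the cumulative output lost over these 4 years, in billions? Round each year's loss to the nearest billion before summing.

$1,054 billion

Year 2005: gap = -1.9 × (8.25 - 6.1) = -4.085%, loss ≈ 6615 × 4.085/100 ≈ 270.
Year 2006: gap = -1.9 × (7.42 - 6.1) = -2.508%, loss ≈ 6615 × 2.508/100 ≈ 166.
Year 2007: gap = -1.9 × (9.53 - 6.1) = -6.517%, loss ≈ 6615 × 6.517/100 ≈ 431.
Year 2008: gap = -1.9 × (7.59 - 6.1) = -2.831%, loss ≈ 6615 × 2.831/100 ≈ 187.
Total lost output = 270 + 166 + 431 + 187 = 1054 billion.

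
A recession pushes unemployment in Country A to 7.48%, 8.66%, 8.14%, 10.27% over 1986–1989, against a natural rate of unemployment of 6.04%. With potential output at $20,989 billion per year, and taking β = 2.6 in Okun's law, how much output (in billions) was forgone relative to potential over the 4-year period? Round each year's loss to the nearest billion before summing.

Year 1986: gap = -2.6 × (7.48 - 6.04) = -3.744%, loss ≈ 20989 × 3.744/100 ≈ 786.
Year 1987: gap = -2.6 × (8.66 - 6.04) = -6.812%, loss ≈ 20989 × 6.812/100 ≈ 1430.
Year 1988: gap = -2.6 × (8.14 - 6.04) = -5.46%, loss ≈ 20989 × 5.46/100 ≈ 1146.
Year 1989: gap = -2.6 × (10.27 - 6.04) = -10.998%, loss ≈ 20989 × 10.998/100 ≈ 2308.
Total lost output = 786 + 1430 + 1146 + 2308 = 5670 billion.

$5,670 billion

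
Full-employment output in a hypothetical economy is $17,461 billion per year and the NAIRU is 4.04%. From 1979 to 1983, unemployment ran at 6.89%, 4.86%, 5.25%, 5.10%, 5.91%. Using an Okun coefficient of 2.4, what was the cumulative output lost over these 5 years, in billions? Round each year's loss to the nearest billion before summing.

Year 1979: gap = -2.4 × (6.89 - 4.04) = -6.84%, loss ≈ 17461 × 6.84/100 ≈ 1194.
Year 1980: gap = -2.4 × (4.86 - 4.04) = -1.968%, loss ≈ 17461 × 1.968/100 ≈ 344.
Year 1981: gap = -2.4 × (5.25 - 4.04) = -2.904%, loss ≈ 17461 × 2.904/100 ≈ 507.
Year 1982: gap = -2.4 × (5.1 - 4.04) = -2.544%, loss ≈ 17461 × 2.544/100 ≈ 444.
Year 1983: gap = -2.4 × (5.91 - 4.04) = -4.488%, loss ≈ 17461 × 4.488/100 ≈ 784.
Total lost output = 1194 + 344 + 507 + 444 + 784 = 3273 billion.

$3,273 billion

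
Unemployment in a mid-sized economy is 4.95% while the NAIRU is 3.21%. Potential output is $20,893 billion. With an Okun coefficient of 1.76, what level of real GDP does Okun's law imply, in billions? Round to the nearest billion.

$20,253 billion

Unemployment gap = 4.95 - 3.21 = 1.74 points, so the output gap is -1.76 × 1.74 = -3.0624%.
Actual GDP = 20893 × (1 - 3.0624/100) = 20893 × 0.969376 ≈ 20253 billion.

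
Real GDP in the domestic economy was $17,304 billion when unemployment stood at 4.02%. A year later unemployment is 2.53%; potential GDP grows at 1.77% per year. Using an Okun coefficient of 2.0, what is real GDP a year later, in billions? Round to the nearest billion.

$18,126 billion

Δu = 2.53 - 4.02 = -1.49 points.
Okun's law (growth form): g_Y = g_Y* - β × Δu = 1.77 - 2.0 × (-1.49) = 1.77 + 2.98 = 4.75%.
Real GDP in the next year = 17304 × (1 + 4.75/100) = 17304 × 1.0475 ≈ 18126 billion.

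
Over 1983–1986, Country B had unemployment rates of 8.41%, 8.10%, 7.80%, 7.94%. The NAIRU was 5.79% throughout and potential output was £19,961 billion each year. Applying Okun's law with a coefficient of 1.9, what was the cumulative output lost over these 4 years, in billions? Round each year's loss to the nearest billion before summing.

Year 1983: gap = -1.9 × (8.41 - 5.79) = -4.978%, loss ≈ 19961 × 4.978/100 ≈ 994.
Year 1984: gap = -1.9 × (8.1 - 5.79) = -4.389%, loss ≈ 19961 × 4.389/100 ≈ 876.
Year 1985: gap = -1.9 × (7.8 - 5.79) = -3.819%, loss ≈ 19961 × 3.819/100 ≈ 762.
Year 1986: gap = -1.9 × (7.94 - 5.79) = -4.085%, loss ≈ 19961 × 4.085/100 ≈ 815.
Total lost output = 994 + 876 + 762 + 815 = 3447 billion.

£3,447 billion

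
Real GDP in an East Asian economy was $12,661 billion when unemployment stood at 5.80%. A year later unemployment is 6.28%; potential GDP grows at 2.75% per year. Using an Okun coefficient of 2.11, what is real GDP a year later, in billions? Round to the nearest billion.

$12,881 billion

Δu = 6.28 - 5.8 = 0.48 points.
Okun's law (growth form): g_Y = g_Y* - β × Δu = 2.75 - 2.11 × (0.48) = 2.75 - 1.0128 = 1.7372%.
Real GDP in the next year = 12661 × (1 + 1.7372/100) = 12661 × 1.017372 ≈ 12881 billion.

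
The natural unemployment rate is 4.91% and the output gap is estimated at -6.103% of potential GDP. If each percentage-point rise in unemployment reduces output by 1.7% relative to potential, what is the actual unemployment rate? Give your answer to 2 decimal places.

8.50%

From Okun's law, u - u* = -(output gap)/β = -(-6.103)/1.7 = 3.59 points.
So u = 4.91 + 3.59 = 8.50%.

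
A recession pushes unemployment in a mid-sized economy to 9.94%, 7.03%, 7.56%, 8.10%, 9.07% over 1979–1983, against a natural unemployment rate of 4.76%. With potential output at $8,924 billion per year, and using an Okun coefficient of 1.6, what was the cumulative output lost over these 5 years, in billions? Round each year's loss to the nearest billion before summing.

$2,556 billion

Year 1979: gap = -1.6 × (9.94 - 4.76) = -8.288%, loss ≈ 8924 × 8.288/100 ≈ 740.
Year 1980: gap = -1.6 × (7.03 - 4.76) = -3.632%, loss ≈ 8924 × 3.632/100 ≈ 324.
Year 1981: gap = -1.6 × (7.56 - 4.76) = -4.48%, loss ≈ 8924 × 4.48/100 ≈ 400.
Year 1982: gap = -1.6 × (8.1 - 4.76) = -5.344%, loss ≈ 8924 × 5.344/100 ≈ 477.
Year 1983: gap = -1.6 × (9.07 - 4.76) = -6.896%, loss ≈ 8924 × 6.896/100 ≈ 615.
Total lost output = 740 + 324 + 400 + 477 + 615 = 2556 billion.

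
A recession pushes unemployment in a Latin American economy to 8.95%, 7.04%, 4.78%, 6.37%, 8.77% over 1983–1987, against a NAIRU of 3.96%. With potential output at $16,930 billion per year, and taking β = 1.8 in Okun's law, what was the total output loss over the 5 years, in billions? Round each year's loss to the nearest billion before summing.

$4,910 billion

Year 1983: gap = -1.8 × (8.95 - 3.96) = -8.982%, loss ≈ 16930 × 8.982/100 ≈ 1521.
Year 1984: gap = -1.8 × (7.04 - 3.96) = -5.544%, loss ≈ 16930 × 5.544/100 ≈ 939.
Year 1985: gap = -1.8 × (4.78 - 3.96) = -1.476%, loss ≈ 16930 × 1.476/100 ≈ 250.
Year 1986: gap = -1.8 × (6.37 - 3.96) = -4.338%, loss ≈ 16930 × 4.338/100 ≈ 734.
Year 1987: gap = -1.8 × (8.77 - 3.96) = -8.658%, loss ≈ 16930 × 8.658/100 ≈ 1466.
Total lost output = 1521 + 939 + 250 + 734 + 1466 = 4910 billion.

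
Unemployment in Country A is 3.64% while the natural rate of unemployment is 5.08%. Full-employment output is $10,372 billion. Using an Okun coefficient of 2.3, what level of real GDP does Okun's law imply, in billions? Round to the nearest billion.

Unemployment gap = 3.64 - 5.08 = -1.44 points, so the output gap is -2.3 × (-1.44) = 3.312%.
Actual GDP = 10372 × (1 + 3.312/100) = 10372 × 1.03312 ≈ 10716 billion.

$10,716 billion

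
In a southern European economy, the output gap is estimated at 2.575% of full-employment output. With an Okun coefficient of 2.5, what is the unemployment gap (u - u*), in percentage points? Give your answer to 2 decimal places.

-1.03 percentage points

Okun's law: output gap = -β × (u - u*), so u - u* = -(output gap)/β.
u - u* = -(2.575)/2.5 = -1.03 percentage points.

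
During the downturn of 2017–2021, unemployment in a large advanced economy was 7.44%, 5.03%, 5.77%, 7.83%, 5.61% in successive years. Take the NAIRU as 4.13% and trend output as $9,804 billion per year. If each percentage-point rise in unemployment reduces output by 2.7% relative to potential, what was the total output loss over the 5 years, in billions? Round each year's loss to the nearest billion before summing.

$2,919 billion

Year 2017: gap = -2.7 × (7.44 - 4.13) = -8.937%, loss ≈ 9804 × 8.937/100 ≈ 876.
Year 2018: gap = -2.7 × (5.03 - 4.13) = -2.43%, loss ≈ 9804 × 2.43/100 ≈ 238.
Year 2019: gap = -2.7 × (5.77 - 4.13) = -4.428%, loss ≈ 9804 × 4.428/100 ≈ 434.
Year 2020: gap = -2.7 × (7.83 - 4.13) = -9.99%, loss ≈ 9804 × 9.99/100 ≈ 979.
Year 2021: gap = -2.7 × (5.61 - 4.13) = -3.996%, loss ≈ 9804 × 3.996/100 ≈ 392.
Total lost output = 876 + 238 + 434 + 979 + 392 = 2919 billion.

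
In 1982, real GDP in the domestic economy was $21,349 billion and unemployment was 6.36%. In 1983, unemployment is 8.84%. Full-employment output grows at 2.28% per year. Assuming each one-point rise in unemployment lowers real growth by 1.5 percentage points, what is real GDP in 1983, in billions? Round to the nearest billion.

Δu = 8.84 - 6.36 = 2.48 points.
Okun's law (growth form): g_Y = g_Y* - β × Δu = 2.28 - 1.5 × (2.48) = 2.28 - 3.72 = -1.44%.
Real GDP in the next year = 21349 × (1 - 1.44/100) = 21349 × 0.9856 ≈ 21042 billion.

$21,042 billion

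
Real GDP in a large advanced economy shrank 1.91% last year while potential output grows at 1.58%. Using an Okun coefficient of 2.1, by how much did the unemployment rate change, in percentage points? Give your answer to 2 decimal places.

1.66 percentage points

Growth-rate Okun's law: g_Y = g_Y* - β × Δu, so Δu = (g_Y* - g_Y)/β.
Δu = (1.58 + 1.91)/2.1 = 3.49/2.1 = 1.66 percentage points.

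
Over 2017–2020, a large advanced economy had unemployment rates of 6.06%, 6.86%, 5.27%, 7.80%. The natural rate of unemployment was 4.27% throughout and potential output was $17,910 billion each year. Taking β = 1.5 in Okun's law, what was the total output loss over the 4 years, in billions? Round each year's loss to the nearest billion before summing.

$2,394 billion

Year 2017: gap = -1.5 × (6.06 - 4.27) = -2.685%, loss ≈ 17910 × 2.685/100 ≈ 481.
Year 2018: gap = -1.5 × (6.86 - 4.27) = -3.885%, loss ≈ 17910 × 3.885/100 ≈ 696.
Year 2019: gap = -1.5 × (5.27 - 4.27) = -1.5%, loss ≈ 17910 × 1.5/100 ≈ 269.
Year 2020: gap = -1.5 × (7.8 - 4.27) = -5.295%, loss ≈ 17910 × 5.295/100 ≈ 948.
Total lost output = 481 + 696 + 269 + 948 = 2394 billion.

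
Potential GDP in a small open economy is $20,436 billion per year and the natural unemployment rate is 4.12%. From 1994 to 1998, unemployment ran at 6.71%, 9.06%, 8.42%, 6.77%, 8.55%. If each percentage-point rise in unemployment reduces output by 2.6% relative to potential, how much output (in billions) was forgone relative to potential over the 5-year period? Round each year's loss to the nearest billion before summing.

$10,048 billion

Year 1994: gap = -2.6 × (6.71 - 4.12) = -6.734%, loss ≈ 20436 × 6.734/100 ≈ 1376.
Year 1995: gap = -2.6 × (9.06 - 4.12) = -12.844%, loss ≈ 20436 × 12.844/100 ≈ 2625.
Year 1996: gap = -2.6 × (8.42 - 4.12) = -11.18%, loss ≈ 20436 × 11.18/100 ≈ 2285.
Year 1997: gap = -2.6 × (6.77 - 4.12) = -6.89%, loss ≈ 20436 × 6.89/100 ≈ 1408.
Year 1998: gap = -2.6 × (8.55 - 4.12) = -11.518%, loss ≈ 20436 × 11.518/100 ≈ 2354.
Total lost output = 1376 + 2625 + 2285 + 1408 + 2354 = 10048 billion.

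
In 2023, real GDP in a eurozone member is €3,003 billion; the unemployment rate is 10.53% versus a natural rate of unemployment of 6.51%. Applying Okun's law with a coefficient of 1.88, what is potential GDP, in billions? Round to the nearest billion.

€3,249 billion

Unemployment gap = 10.53 - 6.51 = 4.02 points, so output gap = -1.88 × 4.02 = -7.5576%.
Since Y = Y* × (1 + gap/100), Y* = 3003/0.924424 ≈ 3249 billion.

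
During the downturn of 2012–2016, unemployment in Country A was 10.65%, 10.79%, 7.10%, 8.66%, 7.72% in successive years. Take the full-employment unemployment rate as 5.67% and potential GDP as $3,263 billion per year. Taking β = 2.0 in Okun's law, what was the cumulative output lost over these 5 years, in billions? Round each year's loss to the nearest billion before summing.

Year 2012: gap = -2.0 × (10.65 - 5.67) = -9.96%, loss ≈ 3263 × 9.96/100 ≈ 325.
Year 2013: gap = -2.0 × (10.79 - 5.67) = -10.24%, loss ≈ 3263 × 10.24/100 ≈ 334.
Year 2014: gap = -2.0 × (7.1 - 5.67) = -2.86%, loss ≈ 3263 × 2.86/100 ≈ 93.
Year 2015: gap = -2.0 × (8.66 - 5.67) = -5.98%, loss ≈ 3263 × 5.98/100 ≈ 195.
Year 2016: gap = -2.0 × (7.72 - 5.67) = -4.1%, loss ≈ 3263 × 4.1/100 ≈ 134.
Total lost output = 325 + 334 + 93 + 195 + 134 = 1081 billion.

$1,081 billion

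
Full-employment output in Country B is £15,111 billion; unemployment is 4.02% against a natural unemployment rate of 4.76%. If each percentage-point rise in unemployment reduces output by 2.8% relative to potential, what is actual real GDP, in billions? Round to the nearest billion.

£15,424 billion

Unemployment gap = 4.02 - 4.76 = -0.74 points, so the output gap is -2.8 × (-0.74) = 2.072%.
Actual GDP = 15111 × (1 + 2.072/100) = 15111 × 1.02072 ≈ 15424 billion.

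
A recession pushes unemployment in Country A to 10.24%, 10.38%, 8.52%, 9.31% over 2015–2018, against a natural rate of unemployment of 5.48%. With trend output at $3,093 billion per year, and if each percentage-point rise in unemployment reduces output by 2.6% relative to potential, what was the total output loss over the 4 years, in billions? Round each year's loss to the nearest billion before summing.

$1,329 billion

Year 2015: gap = -2.6 × (10.24 - 5.48) = -12.376%, loss ≈ 3093 × 12.376/100 ≈ 383.
Year 2016: gap = -2.6 × (10.38 - 5.48) = -12.74%, loss ≈ 3093 × 12.74/100 ≈ 394.
Year 2017: gap = -2.6 × (8.52 - 5.48) = -7.904%, loss ≈ 3093 × 7.904/100 ≈ 244.
Year 2018: gap = -2.6 × (9.31 - 5.48) = -9.958%, loss ≈ 3093 × 9.958/100 ≈ 308.
Total lost output = 383 + 394 + 244 + 308 = 1329 billion.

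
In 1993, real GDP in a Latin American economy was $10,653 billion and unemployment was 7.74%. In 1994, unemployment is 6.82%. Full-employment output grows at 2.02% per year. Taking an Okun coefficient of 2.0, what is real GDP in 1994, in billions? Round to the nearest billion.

Δu = 6.82 - 7.74 = -0.92 points.
Okun's law (growth form): g_Y = g_Y* - β × Δu = 2.02 - 2.0 × (-0.92) = 2.02 + 1.84 = 3.86%.
Real GDP in the next year = 10653 × (1 + 3.86/100) = 10653 × 1.0386 ≈ 11064 billion.

$11,064 billion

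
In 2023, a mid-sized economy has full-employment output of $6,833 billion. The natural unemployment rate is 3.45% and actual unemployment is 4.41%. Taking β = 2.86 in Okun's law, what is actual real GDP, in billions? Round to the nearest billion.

$6,645 billion

Unemployment gap = 4.41 - 3.45 = 0.96 points, so the output gap is -2.86 × 0.96 = -2.7456%.
Actual GDP = 6833 × (1 - 2.7456/100) = 6833 × 0.972544 ≈ 6645 billion.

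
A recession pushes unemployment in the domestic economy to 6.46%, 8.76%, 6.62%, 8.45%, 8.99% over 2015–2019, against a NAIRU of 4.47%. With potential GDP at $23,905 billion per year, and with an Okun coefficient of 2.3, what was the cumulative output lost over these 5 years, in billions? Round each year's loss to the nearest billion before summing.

$9,308 billion

Year 2015: gap = -2.3 × (6.46 - 4.47) = -4.577%, loss ≈ 23905 × 4.577/100 ≈ 1094.
Year 2016: gap = -2.3 × (8.76 - 4.47) = -9.867%, loss ≈ 23905 × 9.867/100 ≈ 2359.
Year 2017: gap = -2.3 × (6.62 - 4.47) = -4.945%, loss ≈ 23905 × 4.945/100 ≈ 1182.
Year 2018: gap = -2.3 × (8.45 - 4.47) = -9.154%, loss ≈ 23905 × 9.154/100 ≈ 2188.
Year 2019: gap = -2.3 × (8.99 - 4.47) = -10.396%, loss ≈ 23905 × 10.396/100 ≈ 2485.
Total lost output = 1094 + 2359 + 1182 + 2188 + 2485 = 9308 billion.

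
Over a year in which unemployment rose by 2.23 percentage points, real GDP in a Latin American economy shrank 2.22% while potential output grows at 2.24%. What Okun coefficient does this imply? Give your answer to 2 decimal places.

Growth form: g_Y = g_Y* - β × Δu, so β = (g_Y* - g_Y)/Δu.
β = (2.24 + 2.22)/2.23 = 4.46/2.23 = 2.00.

β ≈ 2.00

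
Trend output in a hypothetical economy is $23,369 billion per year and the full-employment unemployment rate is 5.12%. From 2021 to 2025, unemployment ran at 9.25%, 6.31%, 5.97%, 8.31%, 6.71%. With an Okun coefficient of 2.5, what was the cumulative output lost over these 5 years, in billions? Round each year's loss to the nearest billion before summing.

$6,398 billion

Year 2021: gap = -2.5 × (9.25 - 5.12) = -10.325%, loss ≈ 23369 × 10.325/100 ≈ 2413.
Year 2022: gap = -2.5 × (6.31 - 5.12) = -2.975%, loss ≈ 23369 × 2.975/100 ≈ 695.
Year 2023: gap = -2.5 × (5.97 - 5.12) = -2.125%, loss ≈ 23369 × 2.125/100 ≈ 497.
Year 2024: gap = -2.5 × (8.31 - 5.12) = -7.975%, loss ≈ 23369 × 7.975/100 ≈ 1864.
Year 2025: gap = -2.5 × (6.71 - 5.12) = -3.975%, loss ≈ 23369 × 3.975/100 ≈ 929.
Total lost output = 2413 + 695 + 497 + 1864 + 929 = 6398 billion.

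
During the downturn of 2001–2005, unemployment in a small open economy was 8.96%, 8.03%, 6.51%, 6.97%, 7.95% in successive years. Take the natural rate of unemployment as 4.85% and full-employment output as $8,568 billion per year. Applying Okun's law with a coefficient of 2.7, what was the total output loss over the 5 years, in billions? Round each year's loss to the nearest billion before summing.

$3,278 billion

Year 2001: gap = -2.7 × (8.96 - 4.85) = -11.097%, loss ≈ 8568 × 11.097/100 ≈ 951.
Year 2002: gap = -2.7 × (8.03 - 4.85) = -8.586%, loss ≈ 8568 × 8.586/100 ≈ 736.
Year 2003: gap = -2.7 × (6.51 - 4.85) = -4.482%, loss ≈ 8568 × 4.482/100 ≈ 384.
Year 2004: gap = -2.7 × (6.97 - 4.85) = -5.724%, loss ≈ 8568 × 5.724/100 ≈ 490.
Year 2005: gap = -2.7 × (7.95 - 4.85) = -8.37%, loss ≈ 8568 × 8.37/100 ≈ 717.
Total lost output = 951 + 736 + 384 + 490 + 717 = 3278 billion.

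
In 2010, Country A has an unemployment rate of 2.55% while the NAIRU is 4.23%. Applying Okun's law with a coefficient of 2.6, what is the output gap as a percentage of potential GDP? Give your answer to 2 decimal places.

4.37%

The unemployment gap is 2.55 - 4.23 = -1.68 percentage points.
Okun's law gives an output gap of -2.6 × (-1.68) = 4.368%, i.e. 4.37% above potential.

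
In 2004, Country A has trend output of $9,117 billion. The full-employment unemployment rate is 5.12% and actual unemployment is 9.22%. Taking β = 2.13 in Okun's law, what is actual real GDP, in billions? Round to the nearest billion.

Unemployment gap = 9.22 - 5.12 = 4.1 points, so the output gap is -2.13 × 4.1 = -8.733%.
Actual GDP = 9117 × (1 - 8.733/100) = 9117 × 0.91267 ≈ 8321 billion.

$8,321 billion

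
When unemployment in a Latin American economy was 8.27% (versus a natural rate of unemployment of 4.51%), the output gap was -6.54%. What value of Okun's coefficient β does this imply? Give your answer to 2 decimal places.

Okun's law: output gap = -β × (u - u*).
-6.54 = -β × (8.27 - 4.51) = -β × 3.76, so β = 6.54/3.76 = 1.74.

β ≈ 1.74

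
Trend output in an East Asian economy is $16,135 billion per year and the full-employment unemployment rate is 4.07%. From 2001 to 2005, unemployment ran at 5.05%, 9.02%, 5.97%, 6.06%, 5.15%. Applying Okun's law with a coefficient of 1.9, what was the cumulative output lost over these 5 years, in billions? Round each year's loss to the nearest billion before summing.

Year 2001: gap = -1.9 × (5.05 - 4.07) = -1.862%, loss ≈ 16135 × 1.862/100 ≈ 300.
Year 2002: gap = -1.9 × (9.02 - 4.07) = -9.405%, loss ≈ 16135 × 9.405/100 ≈ 1517.
Year 2003: gap = -1.9 × (5.97 - 4.07) = -3.61%, loss ≈ 16135 × 3.61/100 ≈ 582.
Year 2004: gap = -1.9 × (6.06 - 4.07) = -3.781%, loss ≈ 16135 × 3.781/100 ≈ 610.
Year 2005: gap = -1.9 × (5.15 - 4.07) = -2.052%, loss ≈ 16135 × 2.052/100 ≈ 331.
Total lost output = 300 + 1517 + 582 + 610 + 331 = 3340 billion.

$3,340 billion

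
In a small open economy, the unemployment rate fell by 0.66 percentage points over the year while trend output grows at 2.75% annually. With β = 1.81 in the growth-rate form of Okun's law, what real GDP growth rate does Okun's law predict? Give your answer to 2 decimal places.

Growth-rate Okun's law: g_Y = g_Y* - β × Δu.
g_Y = 2.75 - 1.81 × (-0.66) = 2.75 + 1.1946 = 3.9446%, i.e. 3.94% to 2 d.p.

3.94%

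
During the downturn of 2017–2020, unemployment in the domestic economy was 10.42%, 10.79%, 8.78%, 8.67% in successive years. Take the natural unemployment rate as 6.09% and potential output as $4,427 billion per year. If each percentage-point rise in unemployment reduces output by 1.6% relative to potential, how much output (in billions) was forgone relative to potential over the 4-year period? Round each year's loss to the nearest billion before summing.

Year 2017: gap = -1.6 × (10.42 - 6.09) = -6.928%, loss ≈ 4427 × 6.928/100 ≈ 307.
Year 2018: gap = -1.6 × (10.79 - 6.09) = -7.52%, loss ≈ 4427 × 7.52/100 ≈ 333.
Year 2019: gap = -1.6 × (8.78 - 6.09) = -4.304%, loss ≈ 4427 × 4.304/100 ≈ 191.
Year 2020: gap = -1.6 × (8.67 - 6.09) = -4.128%, loss ≈ 4427 × 4.128/100 ≈ 183.
Total lost output = 307 + 333 + 191 + 183 = 1014 billion.

$1,014 billion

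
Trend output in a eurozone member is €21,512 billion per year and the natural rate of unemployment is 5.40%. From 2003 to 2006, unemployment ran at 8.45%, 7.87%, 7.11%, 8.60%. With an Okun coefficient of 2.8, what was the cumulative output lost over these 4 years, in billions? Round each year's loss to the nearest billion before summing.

€6,282 billion

Year 2003: gap = -2.8 × (8.45 - 5.4) = -8.54%, loss ≈ 21512 × 8.54/100 ≈ 1837.
Year 2004: gap = -2.8 × (7.87 - 5.4) = -6.916%, loss ≈ 21512 × 6.916/100 ≈ 1488.
Year 2005: gap = -2.8 × (7.11 - 5.4) = -4.788%, loss ≈ 21512 × 4.788/100 ≈ 1030.
Year 2006: gap = -2.8 × (8.6 - 5.4) = -8.96%, loss ≈ 21512 × 8.96/100 ≈ 1927.
Total lost output = 1837 + 1488 + 1030 + 1927 = 6282 billion.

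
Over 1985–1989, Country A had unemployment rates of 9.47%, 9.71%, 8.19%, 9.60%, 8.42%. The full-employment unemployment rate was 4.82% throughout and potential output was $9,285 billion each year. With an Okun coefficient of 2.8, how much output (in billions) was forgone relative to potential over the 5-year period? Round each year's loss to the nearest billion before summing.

$5,535 billion

Year 1985: gap = -2.8 × (9.47 - 4.82) = -13.02%, loss ≈ 9285 × 13.02/100 ≈ 1209.
Year 1986: gap = -2.8 × (9.71 - 4.82) = -13.692%, loss ≈ 9285 × 13.692/100 ≈ 1271.
Year 1987: gap = -2.8 × (8.19 - 4.82) = -9.436%, loss ≈ 9285 × 9.436/100 ≈ 876.
Year 1988: gap = -2.8 × (9.6 - 4.82) = -13.384%, loss ≈ 9285 × 13.384/100 ≈ 1243.
Year 1989: gap = -2.8 × (8.42 - 4.82) = -10.08%, loss ≈ 9285 × 10.08/100 ≈ 936.
Total lost output = 1209 + 1271 + 876 + 1243 + 936 = 5535 billion.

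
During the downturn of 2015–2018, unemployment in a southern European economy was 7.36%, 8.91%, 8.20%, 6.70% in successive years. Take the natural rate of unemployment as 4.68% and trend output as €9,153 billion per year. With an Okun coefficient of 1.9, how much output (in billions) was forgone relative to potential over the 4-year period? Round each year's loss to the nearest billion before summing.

Year 2015: gap = -1.9 × (7.36 - 4.68) = -5.092%, loss ≈ 9153 × 5.092/100 ≈ 466.
Year 2016: gap = -1.9 × (8.91 - 4.68) = -8.037%, loss ≈ 9153 × 8.037/100 ≈ 736.
Year 2017: gap = -1.9 × (8.2 - 4.68) = -6.688%, loss ≈ 9153 × 6.688/100 ≈ 612.
Year 2018: gap = -1.9 × (6.7 - 4.68) = -3.838%, loss ≈ 9153 × 3.838/100 ≈ 351.
Total lost output = 466 + 736 + 612 + 351 = 2165 billion.

€2,165 billion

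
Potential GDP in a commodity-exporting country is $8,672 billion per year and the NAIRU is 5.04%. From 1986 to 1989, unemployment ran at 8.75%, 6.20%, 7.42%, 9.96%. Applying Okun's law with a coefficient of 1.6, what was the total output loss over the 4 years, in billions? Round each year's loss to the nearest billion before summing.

Year 1986: gap = -1.6 × (8.75 - 5.04) = -5.936%, loss ≈ 8672 × 5.936/100 ≈ 515.
Year 1987: gap = -1.6 × (6.2 - 5.04) = -1.856%, loss ≈ 8672 × 1.856/100 ≈ 161.
Year 1988: gap = -1.6 × (7.42 - 5.04) = -3.808%, loss ≈ 8672 × 3.808/100 ≈ 330.
Year 1989: gap = -1.6 × (9.96 - 5.04) = -7.872%, loss ≈ 8672 × 7.872/100 ≈ 683.
Total lost output = 515 + 161 + 330 + 683 = 1689 billion.

$1,689 billion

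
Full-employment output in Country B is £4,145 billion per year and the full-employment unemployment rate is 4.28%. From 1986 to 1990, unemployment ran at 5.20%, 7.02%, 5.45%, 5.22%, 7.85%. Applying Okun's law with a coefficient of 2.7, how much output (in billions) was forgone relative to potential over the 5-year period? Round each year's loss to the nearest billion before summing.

Year 1986: gap = -2.7 × (5.2 - 4.28) = -2.484%, loss ≈ 4145 × 2.484/100 ≈ 103.
Year 1987: gap = -2.7 × (7.02 - 4.28) = -7.398%, loss ≈ 4145 × 7.398/100 ≈ 307.
Year 1988: gap = -2.7 × (5.45 - 4.28) = -3.159%, loss ≈ 4145 × 3.159/100 ≈ 131.
Year 1989: gap = -2.7 × (5.22 - 4.28) = -2.538%, loss ≈ 4145 × 2.538/100 ≈ 105.
Year 1990: gap = -2.7 × (7.85 - 4.28) = -9.639%, loss ≈ 4145 × 9.639/100 ≈ 400.
Total lost output = 103 + 307 + 131 + 105 + 400 = 1046 billion.

£1,046 billion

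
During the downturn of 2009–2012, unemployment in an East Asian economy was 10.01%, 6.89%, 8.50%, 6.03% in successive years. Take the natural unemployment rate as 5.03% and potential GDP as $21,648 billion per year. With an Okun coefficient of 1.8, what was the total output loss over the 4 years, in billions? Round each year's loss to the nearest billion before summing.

Year 2009: gap = -1.8 × (10.01 - 5.03) = -8.964%, loss ≈ 21648 × 8.964/100 ≈ 1941.
Year 2010: gap = -1.8 × (6.89 - 5.03) = -3.348%, loss ≈ 21648 × 3.348/100 ≈ 725.
Year 2011: gap = -1.8 × (8.5 - 5.03) = -6.246%, loss ≈ 21648 × 6.246/100 ≈ 1352.
Year 2012: gap = -1.8 × (6.03 - 5.03) = -1.8%, loss ≈ 21648 × 1.8/100 ≈ 390.
Total lost output = 1941 + 725 + 1352 + 390 = 4408 billion.

$4,408 billion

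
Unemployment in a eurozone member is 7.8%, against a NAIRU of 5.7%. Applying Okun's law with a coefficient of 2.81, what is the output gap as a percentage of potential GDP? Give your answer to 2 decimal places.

-5.90%

The unemployment gap is 7.8 - 5.7 = 2.1 percentage points.
Okun's law gives an output gap of -2.81 × 2.1 = -5.901%, i.e. 5.90% below potential.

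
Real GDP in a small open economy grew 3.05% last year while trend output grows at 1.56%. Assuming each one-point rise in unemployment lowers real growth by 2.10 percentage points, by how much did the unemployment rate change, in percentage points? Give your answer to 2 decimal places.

Growth-rate Okun's law: g_Y = g_Y* - β × Δu, so Δu = (g_Y* - g_Y)/β.
Δu = (1.56 - 3.05)/2.10 = -1.49/2.10 = -0.71 percentage points.

-0.71 percentage points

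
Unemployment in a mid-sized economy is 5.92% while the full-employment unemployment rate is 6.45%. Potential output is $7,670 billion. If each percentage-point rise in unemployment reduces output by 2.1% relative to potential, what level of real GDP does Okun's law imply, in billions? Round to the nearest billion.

$7,755 billion

Unemployment gap = 5.92 - 6.45 = -0.53 points, so the output gap is -2.1 × (-0.53) = 1.113%.
Actual GDP = 7670 × (1 + 1.113/100) = 7670 × 1.01113 ≈ 7755 billion.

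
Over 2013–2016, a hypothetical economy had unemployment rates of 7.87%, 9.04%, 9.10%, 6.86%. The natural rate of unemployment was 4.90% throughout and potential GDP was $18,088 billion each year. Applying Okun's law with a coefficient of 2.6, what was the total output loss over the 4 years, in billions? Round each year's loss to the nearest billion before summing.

Year 2013: gap = -2.6 × (7.87 - 4.9) = -7.722%, loss ≈ 18088 × 7.722/100 ≈ 1397.
Year 2014: gap = -2.6 × (9.04 - 4.9) = -10.764%, loss ≈ 18088 × 10.764/100 ≈ 1947.
Year 2015: gap = -2.6 × (9.1 - 4.9) = -10.92%, loss ≈ 18088 × 10.92/100 ≈ 1975.
Year 2016: gap = -2.6 × (6.86 - 4.9) = -5.096%, loss ≈ 18088 × 5.096/100 ≈ 922.
Total lost output = 1397 + 1947 + 1975 + 922 = 6241 billion.

$6,241 billion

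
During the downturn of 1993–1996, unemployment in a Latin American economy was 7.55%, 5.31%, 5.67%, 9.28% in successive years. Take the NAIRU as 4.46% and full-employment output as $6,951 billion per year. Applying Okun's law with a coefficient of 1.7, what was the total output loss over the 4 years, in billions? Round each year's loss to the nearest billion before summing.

Year 1993: gap = -1.7 × (7.55 - 4.46) = -5.253%, loss ≈ 6951 × 5.253/100 ≈ 365.
Year 1994: gap = -1.7 × (5.31 - 4.46) = -1.445%, loss ≈ 6951 × 1.445/100 ≈ 100.
Year 1995: gap = -1.7 × (5.67 - 4.46) = -2.057%, loss ≈ 6951 × 2.057/100 ≈ 143.
Year 1996: gap = -1.7 × (9.28 - 4.46) = -8.194%, loss ≈ 6951 × 8.194/100 ≈ 570.
Total lost output = 365 + 100 + 143 + 570 = 1178 billion.

$1,178 billion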